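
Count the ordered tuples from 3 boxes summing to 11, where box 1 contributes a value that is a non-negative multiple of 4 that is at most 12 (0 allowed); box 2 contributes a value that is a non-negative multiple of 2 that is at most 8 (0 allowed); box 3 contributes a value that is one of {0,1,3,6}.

The generating function for the choices is (1 + t^4 + t^8 + t^12)·(1 + t^2 + t^4 + t^6 + t^8)·(1 + t + t^3 + t^6); the count is [t^11].
(1 + t^4 + t^8 + t^12) has coefficients 1,0,0,0,1,0,0,0,1,0,0,0 for degrees 0…11.
(1 + t^2 + t^4 + t^6 + t^8) has coefficients 1,0,1,0,1,0,1,0,1,0,0,0 for degrees 0…11.
Finally multiplying by (1 + t + t^3 + t^6), the product of all factors after the first has coefficients 1,1,1,2,1,2,2,2,2,2,1,1 for degrees 0…11.
[t^11] = 1·1 + 1·2 + 1·2 = 5.

5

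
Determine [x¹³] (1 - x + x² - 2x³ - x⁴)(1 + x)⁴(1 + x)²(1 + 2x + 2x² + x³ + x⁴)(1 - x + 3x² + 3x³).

-717

(1 - x + x² - 2x³ - x⁴) has coefficients 1,-1,1,-2,-1 for degrees 0…4.
(1 + x)⁴ has coefficients 1,4,6,4,1,0,0,0,0,0,0,0,0,0 for degrees 0…13.
Multiplying by (1 + x)² gives running coefficients 1,6,15,20,15,6,1,0,0,0,0,0,0,0 for degrees 0…13.
Multiplying by (1 + 2x + 2x² + x³ + x⁴) gives running coefficients 1,8,29,63,92,97,78,49,23,7,1,0,0,0 for degrees 0…13.
Finally multiplying by (1 - x + 3x² + 3x³), the product of all factors after the first has coefficients 1,7,24,61,140,281,446,538,499,365,210,89,24,3 for degrees 0…13.
[x¹³] = 1·3 − 1·24 + 1·89 − 2·210 − 1·365 = -717.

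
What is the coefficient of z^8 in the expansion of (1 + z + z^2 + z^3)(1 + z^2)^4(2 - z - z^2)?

-10

(1 + z + z^2 + z^3) has coefficients 1,1,1,1 for degrees 0…3.
(1 + z^2)^4 has coefficients 1,0,4,0,6,0,4,0,1 for degrees 0…8.
Finally multiplying by (2 - z - z^2), the product of all factors after the first has coefficients 2,-1,7,-4,8,-6,2,-4,-2 for degrees 0…8.
[z^8] = 1·(-2) + 1·(-4) + 1·2 + 1·(-6) = -10.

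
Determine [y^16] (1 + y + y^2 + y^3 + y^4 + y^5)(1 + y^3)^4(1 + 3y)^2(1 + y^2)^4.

2102

(1 + y + y^2 + y^3 + y^4 + y^5) has coefficients 1,1,1,1,1,1 for degrees 0…5.
(1 + y^3)^4 has coefficients 1,0,0,4,0,0,6,0,0,4,0,0,1,0,0,0,0 for degrees 0…16.
Multiplying by (1 + 3y)^2 gives running coefficients 1,6,9,4,24,36,6,36,54,4,24,36,1,6,9,0,0 for degrees 0…16.
Finally multiplying by (1 + y^2)^4, the product of all factors after the first has coefficients 1,6,13,28,66,88,160,228,259,386,381,416,469,354,379,292,192 for degrees 0…16.
[y^16] = 1·192 + 1·292 + 1·379 + 1·354 + 1·469 + 1·416 = 2102.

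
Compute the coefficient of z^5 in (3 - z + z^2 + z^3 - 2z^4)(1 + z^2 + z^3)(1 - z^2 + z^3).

(3 - z + z^2 + z^3 - 2z^4) has coefficients 3,-1,1,1,-2 for degrees 0…4.
(1 + z^2 + z^3) has coefficients 1,0,1,1,0,0 for degrees 0…5.
Finally multiplying by (1 - z^2 + z^3), the product of all factors after the first has coefficients 1,0,0,2,-1,0 for degrees 0…5.
[z^5] = 3·0 − 1·(-1) + 1·2 + 1·0 − 2·0 = 3.

3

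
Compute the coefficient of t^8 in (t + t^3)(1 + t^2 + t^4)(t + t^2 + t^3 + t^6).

3

(t + t^3) has coefficients 0,1,0,1 for degrees 0…3.
(1 + t^2 + t^4) has coefficients 1,0,1,0,1,0,0,0,0 for degrees 0…8.
Finally multiplying by (t + t^2 + t^3 + t^6), the product of all factors after the first has coefficients 0,1,1,2,1,2,2,1,1 for degrees 0…8.
[t^8] = 1·1 + 1·2 = 3.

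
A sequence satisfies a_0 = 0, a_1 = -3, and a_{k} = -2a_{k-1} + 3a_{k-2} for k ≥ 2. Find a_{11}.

The ordinary generating function has denominator 1 + 2x - 3x^2.
Iterating the recurrence: a_0,…,a_{11} = 0, -3, 6, -21, 60, -183, 546, -1641, 4920, -14763, 44286, -132861.

-132861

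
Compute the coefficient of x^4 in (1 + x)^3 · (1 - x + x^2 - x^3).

(1 + x)^3 has coefficients 1,3,3,1 for degrees 0…3.
(1 - x + x^2 - x^3) has coefficients 1,-1,1,-1,0 for degrees 0…4.
[x^4] = 1·0 + 3·(-1) + 3·1 + 1·(-1) = -1.

-1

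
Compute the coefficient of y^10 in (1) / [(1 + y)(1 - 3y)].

The denominator gives the recurrence a_n = 2a_(n−1) + 3a_(n−2) for n ≥ 2; the numerator fixes a_0 = 1, a_1 = 2.
Iterating: 1, 2, 7, 20, 61, 182, 547, 1640, 4921, 14762, 44287, so a_10 = 44287.

44287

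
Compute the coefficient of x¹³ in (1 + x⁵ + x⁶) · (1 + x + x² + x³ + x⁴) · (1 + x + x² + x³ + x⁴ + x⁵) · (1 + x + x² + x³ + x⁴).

41

(1 + x⁵ + x⁶) has coefficients 1,0,0,0,0,1,1 for degrees 0…6.
(1 + x + x² + x³ + x⁴) has coefficients 1,1,1,1,1,0,0,0,0,0,0,0,0,0 for degrees 0…13.
Multiplying by (1 + x + x² + x³ + x⁴ + x⁵) gives running coefficients 1,2,3,4,5,5,4,3,2,1,0,0,0,0 for degrees 0…13.
Finally multiplying by (1 + x + x² + x³ + x⁴), the product of all factors after the first has coefficients 1,3,6,10,15,19,21,21,19,15,10,6,3,1 for degrees 0…13.
[x¹³] = 1·1 + 1·19 + 1·21 = 41.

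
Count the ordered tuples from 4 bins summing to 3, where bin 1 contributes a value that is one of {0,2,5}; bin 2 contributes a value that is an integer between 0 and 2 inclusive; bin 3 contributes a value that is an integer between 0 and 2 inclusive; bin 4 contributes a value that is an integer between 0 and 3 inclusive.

11

The generating function for the choices is (1 + t^2 + t^5)·(1 + t + t^2)·(1 + t + t^2)·(1 + t + t^2 + t^3); the count is [t^3].
(1 + t^2 + t^5) has coefficients 1,0,1,0 for degrees 0…3.
(1 + t + t^2) has coefficients 1,1,1,0 for degrees 0…3.
Multiplying by (1 + t + t^2) gives running coefficients 1,2,3,2 for degrees 0…3.
Finally multiplying by (1 + t + t^2 + t^3), the product of all factors after the first has coefficients 1,3,6,8 for degrees 0…3.
[t^3] = 1·8 + 1·3 = 11.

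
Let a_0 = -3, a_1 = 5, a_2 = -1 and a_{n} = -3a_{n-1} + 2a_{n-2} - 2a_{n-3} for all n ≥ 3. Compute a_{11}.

626455

The ordinary generating function has denominator 1 + 3t - 2t^2 + 2t^3.
Iterating the recurrence: a_0,…,a_{11} = -3, 5, -1, 19, -69, 247, -917, 3383, -12477, 46031, -169813, 626455.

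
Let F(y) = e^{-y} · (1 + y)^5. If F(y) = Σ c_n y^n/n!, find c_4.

The EGF product rule gives c_4 = Σ_{k_1+k_2=4} C(4; k_1,k_2) · ∏ g_i(k_i), where e^{-y} gives (-1)^k; (1+y)^5 gives the falling factorial (5)_k.
g_1(k) for k = 0…4: 1, -1, 1, -1, 1.
g_2(k) for k = 0…4: 1, 5, 20, 60, 120.
c_4 = Σ_k C(4,k)·g_1(k)·g_2(4−k) = 1·1·120 + 4·(-1)·60 + 6·1·20 + 4·(-1)·5 + 1·1·1 = 120 − 240 + 120 − 20 + 1 = -19.

-19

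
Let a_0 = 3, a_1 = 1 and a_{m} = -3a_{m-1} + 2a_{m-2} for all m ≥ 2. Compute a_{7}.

-1207

The ordinary generating function has denominator 1 + 3t - 2t^2.
Iterating the recurrence: a_0,…,a_{7} = 3, 1, 3, -7, 27, -95, 339, -1207.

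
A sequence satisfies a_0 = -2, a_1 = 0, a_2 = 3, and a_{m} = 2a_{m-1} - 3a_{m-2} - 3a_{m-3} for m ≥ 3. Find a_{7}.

-222

The ordinary generating function has denominator 1 - 2z + 3z^2 + 3z^3.
Iterating the recurrence: a_0,…,a_{7} = -2, 0, 3, 12, 15, -15, -111, -222.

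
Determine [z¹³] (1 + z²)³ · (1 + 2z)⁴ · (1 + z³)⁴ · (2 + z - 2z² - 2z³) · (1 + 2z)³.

(1 + z²)³ has coefficients 1,0,3,0,3,0,1 for degrees 0…6.
(1 + 2z)⁴ has coefficients 1,8,24,32,16,0,0,0,0,0,0,0,0,0 for degrees 0…13.
Multiplying by (1 + z³)⁴ gives running coefficients 1,8,24,36,48,96,134,112,144,196,128,96,129,72 for degrees 0…13.
Multiplying by (2 + z - 2z² - 2z³) gives running coefficients 2,17,54,78,68,120,196,70,-60,44,-60,-360,-294,-175 for degrees 0…13.
Finally multiplying by (1 + 2z)³, the product of all factors after the first has coefficients 2,29,180,622,1320,1896,2356,3230,3672,2092,44,-672,-2822,-6739 for degrees 0…13.
[z¹³] = 1·(-6739) + 3·(-672) + 3·2092 + 1·3230 = 751.

751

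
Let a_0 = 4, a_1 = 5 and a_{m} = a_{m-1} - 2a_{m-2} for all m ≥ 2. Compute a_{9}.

The ordinary generating function has denominator 1 - z + 2z^2.
Iterating the recurrence: a_0,…,a_{9} = 4, 5, -3, -13, -7, 19, 33, -5, -71, -61.

-61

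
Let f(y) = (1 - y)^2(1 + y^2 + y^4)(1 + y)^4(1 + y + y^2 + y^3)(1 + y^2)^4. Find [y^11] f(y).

-36

(1 - y)^2 has coefficients 1,-2,1 for degrees 0…2.
(1 + y^2 + y^4) has coefficients 1,0,1,0,1,0,0,0,0,0,0,0 for degrees 0…11.
Multiplying by (1 + y)^4 gives running coefficients 1,4,7,8,8,8,7,4,1,0,0,0 for degrees 0…11.
Multiplying by (1 + y + y^2 + y^3) gives running coefficients 1,5,12,20,27,31,31,27,20,12,5,1 for degrees 0…11.
Finally multiplying by (1 + y^2)^4, the product of all factors after the first has coefficients 1,5,16,40,81,141,215,291,355,391,391,355 for degrees 0…11.
[y^11] = 1·355 − 2·391 + 1·391 = -36.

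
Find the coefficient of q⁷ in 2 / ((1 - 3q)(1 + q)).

Partial fractions give a closed form: a_n = (3/2)·3^n + (1/2)·(-1)^n.
At n = 7: a_7 = 3280.

3280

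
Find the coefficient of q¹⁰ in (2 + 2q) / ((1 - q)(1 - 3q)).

236194

Partial fractions give a closed form: a_n = (-2)·1^n + (4)·3^n.
At n = 10: a_10 = 236194.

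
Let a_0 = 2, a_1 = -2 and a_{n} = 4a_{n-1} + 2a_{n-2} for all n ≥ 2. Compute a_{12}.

The ordinary generating function has denominator 1 - 4z - 2z^2.
Iterating the recurrence: a_0,…,a_{12} = 2, -2, -4, -20, -88, -392, -1744, -7760, -34528, -153632, -683584, -3041600, -13533568.

-13533568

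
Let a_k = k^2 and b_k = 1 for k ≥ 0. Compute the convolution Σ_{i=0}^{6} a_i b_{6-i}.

Write out a_i and b_{6-i} for i = 0,…,6 and sum the products.
Σ = 0·1 + 1·1 + 4·1 + 9·1 + 16·1 + 25·1 + 36·1 = 91.

91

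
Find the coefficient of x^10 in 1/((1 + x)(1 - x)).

1

Partial fractions give a closed form: a_n = (1/2)·(-1)^n + (1/2)·1^n.
At n = 10: a_10 = 1.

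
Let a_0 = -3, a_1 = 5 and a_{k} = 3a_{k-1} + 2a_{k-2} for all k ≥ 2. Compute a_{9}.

The ordinary generating function has denominator 1 - 3z - 2z^2.
Iterating the recurrence: a_0,…,a_{9} = -3, 5, 9, 37, 129, 461, 1641, 5845, 20817, 74141.

74141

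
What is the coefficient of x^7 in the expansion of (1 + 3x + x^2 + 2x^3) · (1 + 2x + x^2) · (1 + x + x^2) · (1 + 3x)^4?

(1 + 3x + x^2 + 2x^3) has coefficients 1,3,1,2 for degrees 0…3.
(1 + 2x + x^2) has coefficients 1,2,1,0,0,0,0,0 for degrees 0…7.
Multiplying by (1 + x + x^2) gives running coefficients 1,3,4,3,1,0,0,0 for degrees 0…7.
Finally multiplying by (1 + 3x)^4, the product of all factors after the first has coefficients 1,15,94,321,658,849,702,351 for degrees 0…7.
[x^7] = 1·351 + 3·702 + 1·849 + 2·658 = 4622.

4622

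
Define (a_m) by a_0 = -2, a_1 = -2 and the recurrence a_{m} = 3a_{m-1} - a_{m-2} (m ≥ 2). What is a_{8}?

-1220

The ordinary generating function has denominator 1 - 3x + x^2.
Iterating the recurrence: a_0,…,a_{8} = -2, -2, -4, -10, -26, -68, -178, -466, -1220.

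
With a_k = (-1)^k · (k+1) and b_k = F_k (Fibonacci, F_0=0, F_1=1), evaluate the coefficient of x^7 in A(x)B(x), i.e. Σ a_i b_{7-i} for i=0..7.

11

Write out a_i and b_{7-i} for i = 0,…,7 and sum the products.
Σ = 1·13 − 2·8 + 3·5 − 4·3 + 5·2 − 6·1 + 7·1 − 8·0 = 11.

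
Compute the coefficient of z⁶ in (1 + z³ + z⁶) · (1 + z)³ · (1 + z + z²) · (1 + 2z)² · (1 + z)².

284

(1 + z³ + z⁶) has coefficients 1,0,0,1,0,0,1 for degrees 0…6.
(1 + z)³ has coefficients 1,3,3,1,0,0,0 for degrees 0…6.
Multiplying by (1 + z + z²) gives running coefficients 1,4,7,7,4,1,0 for degrees 0…6.
Multiplying by (1 + 2z)² gives running coefficients 1,8,27,51,60,45,20 for degrees 0…6.
Finally multiplying by (1 + z)², the product of all factors after the first has coefficients 1,10,44,113,189,216,170 for degrees 0…6.
[z⁶] = 1·170 + 1·113 + 1·1 = 284.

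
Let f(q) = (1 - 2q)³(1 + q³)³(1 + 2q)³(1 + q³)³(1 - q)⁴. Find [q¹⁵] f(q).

8746

(1 - 2q)³ has coefficients 1,-6,12,-8 for degrees 0…3.
(1 + q³)³ has coefficients 1,0,0,3,0,0,3,0,0,1,0,0,0,0,0,0 for degrees 0…15.
Multiplying by (1 + 2q)³ gives running coefficients 1,6,12,11,18,36,27,18,36,25,6,12,8,0,0,0 for degrees 0…15.
Multiplying by (1 + q³)³ gives running coefficients 1,6,12,14,36,72,63,90,180,140,120,240,175,90,180,126 for degrees 0…15.
Finally multiplying by (1 - q)⁴, the product of all factors after the first has coefficients 1,2,-6,-2,29,-30,-53,140,-54,-220,343,-30,-445,490,30,-514 for degrees 0…15.
[q¹⁵] = 1·(-514) − 6·30 + 12·490 − 8·(-445) = 8746.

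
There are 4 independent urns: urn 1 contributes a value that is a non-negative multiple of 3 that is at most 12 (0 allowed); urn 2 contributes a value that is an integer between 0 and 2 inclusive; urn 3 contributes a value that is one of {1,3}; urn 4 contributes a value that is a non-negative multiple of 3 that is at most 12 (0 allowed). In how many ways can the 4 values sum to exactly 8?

The generating function for the choices is (1 + t³ + t⁶ + t⁹ + t¹²)·(1 + t + t²)·(t + t³)·(1 + t³ + t⁶ + t⁹ + t¹²); the count is [t⁸].
(1 + t³ + t⁶ + t⁹ + t¹²) has coefficients 1,0,0,1,0,0,1,0,0 for degrees 0…8.
(1 + t + t²) has coefficients 1,1,1,0,0,0,0,0,0 for degrees 0…8.
Multiplying by (t + t³) gives running coefficients 0,1,1,2,1,1,0,0,0 for degrees 0…8.
Finally multiplying by (1 + t³ + t⁶ + t⁹ + t¹²), the product of all factors after the first has coefficients 0,1,1,2,2,2,2,2,2 for degrees 0…8.
[t⁸] = 1·2 + 1·2 + 1·1 = 5.

5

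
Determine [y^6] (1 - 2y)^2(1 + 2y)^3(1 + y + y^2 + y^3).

(1 - 2y)^2 has coefficients 1,-4,4 for degrees 0…2.
(1 + 2y)^3 has coefficients 1,6,12,8,0,0,0 for degrees 0…6.
Finally multiplying by (1 + y + y^2 + y^3), the product of all factors after the first has coefficients 1,7,19,27,26,20,8 for degrees 0…6.
[y^6] = 1·8 − 4·20 + 4·26 = 32.

32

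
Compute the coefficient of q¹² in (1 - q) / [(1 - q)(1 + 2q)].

The denominator gives the recurrence a_n = −a_(n−1) + 2a_(n−2) for n ≥ 2; the numerator fixes a_0 = 1, a_1 = -2.
Iterating: 1, -2, 4, -8, 16, -32, 64, -128, 256, -512, 1024, -2048, 4096, so a_12 = 4096.

4096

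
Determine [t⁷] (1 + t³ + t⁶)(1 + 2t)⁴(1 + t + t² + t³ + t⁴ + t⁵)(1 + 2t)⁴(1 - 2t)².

(1 + t³ + t⁶) has coefficients 1,0,0,1,0,0,1 for degrees 0…6.
(1 + 2t)⁴ has coefficients 1,8,24,32,16,0,0,0 for degrees 0…7.
Multiplying by (1 + t + t² + t³ + t⁴ + t⁵) gives running coefficients 1,9,33,65,81,81,80,72 for degrees 0…7.
Multiplying by (1 + 2t)⁴ gives running coefficients 1,17,129,577,1697,3489,5280,6288 for degrees 0…7.
Finally multiplying by (1 - 2t)², the product of all factors after the first has coefficients 1,13,65,129,-95,-991,-1888,-876 for degrees 0…7.
[t⁷] = 1·(-876) + 1·(-95) + 1·13 = -958.

-958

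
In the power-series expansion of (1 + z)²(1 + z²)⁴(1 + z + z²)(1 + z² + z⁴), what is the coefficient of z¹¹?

48

(1 + z)² has coefficients 1,2,1 for degrees 0…2.
(1 + z²)⁴ has coefficients 1,0,4,0,6,0,4,0,1,0,0,0 for degrees 0…11.
Multiplying by (1 + z + z²) gives running coefficients 1,1,5,4,10,6,10,4,5,1,1,0 for degrees 0…11.
Finally multiplying by (1 + z² + z⁴), the product of all factors after the first has coefficients 1,1,6,5,16,11,25,14,25,11,16,5 for degrees 0…11.
[z¹¹] = 1·5 + 2·16 + 1·11 = 48.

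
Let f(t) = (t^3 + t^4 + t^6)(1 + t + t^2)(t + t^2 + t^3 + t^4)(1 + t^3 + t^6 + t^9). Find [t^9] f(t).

11

(t^3 + t^4 + t^6) has coefficients 0,0,0,1,1,0,1 for degrees 0…6.
(1 + t + t^2) has coefficients 1,1,1,0,0,0,0,0,0,0 for degrees 0…9.
Multiplying by (t + t^2 + t^3 + t^4) gives running coefficients 0,1,2,3,3,2,1,0,0,0 for degrees 0…9.
Finally multiplying by (1 + t^3 + t^6 + t^9), the product of all factors after the first has coefficients 0,1,2,3,4,4,4,4,4,4 for degrees 0…9.
[t^9] = 1·4 + 1·4 + 1·3 = 11.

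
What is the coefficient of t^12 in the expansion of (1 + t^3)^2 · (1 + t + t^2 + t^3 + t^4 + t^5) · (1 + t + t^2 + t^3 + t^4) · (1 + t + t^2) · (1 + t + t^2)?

98

(1 + t^3)^2 has coefficients 1,0,0,2,0,0,1 for degrees 0…6.
(1 + t + t^2 + t^3 + t^4 + t^5) has coefficients 1,1,1,1,1,1,0,0,0,0,0,0,0 for degrees 0…12.
Multiplying by (1 + t + t^2 + t^3 + t^4) gives running coefficients 1,2,3,4,5,5,4,3,2,1,0,0,0 for degrees 0…12.
Multiplying by (1 + t + t^2) gives running coefficients 1,3,6,9,12,14,14,12,9,6,3,1,0 for degrees 0…12.
Finally multiplying by (1 + t + t^2), the product of all factors after the first has coefficients 1,4,10,18,27,35,40,40,35,27,18,10,4 for degrees 0…12.
[t^12] = 1·4 + 2·27 + 1·40 = 98.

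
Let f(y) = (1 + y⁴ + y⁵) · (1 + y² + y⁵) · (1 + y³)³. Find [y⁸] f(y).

9

(1 + y⁴ + y⁵) has coefficients 1,0,0,0,1,1 for degrees 0…5.
(1 + y² + y⁵) has coefficients 1,0,1,0,0,1,0,0,0 for degrees 0…8.
Finally multiplying by (1 + y³)³, the product of all factors after the first has coefficients 1,0,1,3,0,4,3,0,6 for degrees 0…8.
[y⁸] = 1·6 + 1·0 + 1·3 = 9.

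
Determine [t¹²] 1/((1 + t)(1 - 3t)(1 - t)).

Partial fractions give a closed form: a_n = (1/8)·(-1)^n + (9/8)·3^n + (-1/4)·1^n.
At n = 12: a_12 = 597871.

597871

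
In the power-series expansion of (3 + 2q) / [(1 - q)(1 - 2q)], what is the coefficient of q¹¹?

Partial fractions give a closed form: a_n = (-5)·1^n + (8)·2^n.
At n = 11: a_11 = 16379.

16379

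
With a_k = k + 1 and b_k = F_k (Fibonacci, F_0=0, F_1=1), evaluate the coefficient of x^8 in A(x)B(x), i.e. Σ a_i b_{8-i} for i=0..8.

Write out a_i and b_{8-i} for i = 0,…,8 and sum the products.
Σ = 1·21 + 2·13 + 3·8 + 4·5 + 5·3 + 6·2 + 7·1 + 8·1 + 9·0 = 133.

133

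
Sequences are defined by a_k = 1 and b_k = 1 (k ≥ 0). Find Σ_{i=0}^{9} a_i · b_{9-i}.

10

Write out a_i and b_{9-i} for i = 0,…,9 and sum the products.
Σ = 1·1 + 1·1 + 1·1 + 1·1 + 1·1 + 1·1 + 1·1 + 1·1 + 1·1 + 1·1 = 10.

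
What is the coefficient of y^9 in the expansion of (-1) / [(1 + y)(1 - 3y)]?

-14762

The denominator gives the recurrence a_n = 2a_(n−1) + 3a_(n−2) for n ≥ 2; the numerator fixes a_0 = -1, a_1 = -2.
Iterating: -1, -2, -7, -20, -61, -182, -547, -1640, -4921, -14762, so a_9 = -14762.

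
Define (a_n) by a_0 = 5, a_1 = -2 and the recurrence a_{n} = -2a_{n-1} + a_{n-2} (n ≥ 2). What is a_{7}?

The ordinary generating function has denominator 1 + 2y - y^2.
Iterating the recurrence: a_0,…,a_{7} = 5, -2, 9, -20, 49, -118, 285, -688.

-688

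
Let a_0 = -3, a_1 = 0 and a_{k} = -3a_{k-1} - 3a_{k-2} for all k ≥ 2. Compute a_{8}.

The ordinary generating function has denominator 1 + 3z + 3z^2.
Iterating the recurrence: a_0,…,a_{8} = -3, 0, 9, -27, 54, -81, 81, 0, -243.

-243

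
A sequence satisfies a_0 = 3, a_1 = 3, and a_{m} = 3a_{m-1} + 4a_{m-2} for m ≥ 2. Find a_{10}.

1258293

The ordinary generating function has denominator 1 - 3t - 4t^2.
Iterating the recurrence: a_0,…,a_{10} = 3, 3, 21, 75, 309, 1227, 4917, 19659, 78645, 314571, 1258293.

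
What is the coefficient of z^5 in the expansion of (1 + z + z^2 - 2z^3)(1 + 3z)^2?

(1 + z + z^2 - 2z^3) has coefficients 1,1,1,-2 for degrees 0…3.
(1 + 3z)^2 has coefficients 1,6,9,0,0,0 for degrees 0…5.
[z^5] = 1·0 + 1·0 + 1·0 − 2·9 = -18.

-18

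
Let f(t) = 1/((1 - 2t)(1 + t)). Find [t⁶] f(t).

43

Partial fractions give a closed form: a_n = (2/3)·2^n + (1/3)·(-1)^n.
At n = 6: a_6 = 43.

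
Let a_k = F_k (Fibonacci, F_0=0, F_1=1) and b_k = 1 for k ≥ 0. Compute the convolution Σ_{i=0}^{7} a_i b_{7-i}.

33

Write out a_i and b_{7-i} for i = 0,…,7 and sum the products.
Σ = 0·1 + 1·1 + 1·1 + 2·1 + 3·1 + 5·1 + 8·1 + 13·1 = 33.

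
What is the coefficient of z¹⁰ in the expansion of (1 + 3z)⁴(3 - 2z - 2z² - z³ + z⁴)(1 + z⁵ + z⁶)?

(1 + 3z)⁴ has coefficients 1,12,54,108,81 for degrees 0…4.
(3 - 2z - 2z² - z³ + z⁴) has coefficients 3,-2,-2,-1,1,0,0,0,0,0,0 for degrees 0…10.
Finally multiplying by (1 + z⁵ + z⁶), the product of all factors after the first has coefficients 3,-2,-2,-1,1,3,1,-4,-3,0,1 for degrees 0…10.
[z¹⁰] = 1·1 + 12·0 + 54·(-3) + 108·(-4) + 81·1 = -512.

-512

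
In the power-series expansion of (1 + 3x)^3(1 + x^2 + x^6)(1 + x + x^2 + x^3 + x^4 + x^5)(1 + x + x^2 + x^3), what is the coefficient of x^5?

341

(1 + 3x)^3 has coefficients 1,9,27,27 for degrees 0…3.
(1 + x^2 + x^6) has coefficients 1,0,1,0,0,0 for degrees 0…5.
Multiplying by (1 + x + x^2 + x^3 + x^4 + x^5) gives running coefficients 1,1,2,2,2,2 for degrees 0…5.
Finally multiplying by (1 + x + x^2 + x^3), the product of all factors after the first has coefficients 1,2,4,6,7,8 for degrees 0…5.
[x^5] = 1·8 + 9·7 + 27·6 + 27·4 = 341.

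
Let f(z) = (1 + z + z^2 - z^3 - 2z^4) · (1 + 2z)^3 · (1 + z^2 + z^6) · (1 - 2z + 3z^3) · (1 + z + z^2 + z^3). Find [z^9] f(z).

(1 + z + z^2 - z^3 - 2z^4) has coefficients 1,1,1,-1,-2 for degrees 0…4.
(1 + 2z)^3 has coefficients 1,6,12,8,0,0,0,0,0,0 for degrees 0…9.
Multiplying by (1 + z^2 + z^6) gives running coefficients 1,6,13,14,12,8,1,6,12,8 for degrees 0…9.
Multiplying by (1 - 2z + 3z^3) gives running coefficients 1,4,1,-9,2,23,27,40,24,-13 for degrees 0…9.
Finally multiplying by (1 + z + z^2 + z^3), the product of all factors after the first has coefficients 1,5,6,-3,-2,17,43,92,114,78 for degrees 0…9.
[z^9] = 1·78 + 1·114 + 1·92 − 1·43 − 2·17 = 207.

207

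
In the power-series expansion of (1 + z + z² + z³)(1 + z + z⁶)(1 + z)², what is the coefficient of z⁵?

(1 + z + z² + z³) has coefficients 1,1,1,1 for degrees 0…3.
(1 + z + z⁶) has coefficients 1,1,0,0,0,0 for degrees 0…5.
Finally multiplying by (1 + z)², the product of all factors after the first has coefficients 1,3,3,1,0,0 for degrees 0…5.
[z⁵] = 1·0 + 1·0 + 1·1 + 1·3 = 4.

4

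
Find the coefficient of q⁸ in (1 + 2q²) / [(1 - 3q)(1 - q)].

The denominator gives the recurrence a_n = 4a_(n−1) − 3a_(n−2) for n ≥ 3; the numerator fixes a_0 = 1, a_1 = 4, a_2 = 15.
Iterating: 1, 4, 15, 48, 147, 444, 1335, 4008, 12027, so a_8 = 12027.

12027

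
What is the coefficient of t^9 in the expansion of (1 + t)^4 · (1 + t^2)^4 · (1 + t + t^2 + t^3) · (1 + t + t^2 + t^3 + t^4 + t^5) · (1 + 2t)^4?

33002

(1 + t)^4 has coefficients 1,4,6,4,1 for degrees 0…4.
(1 + t^2)^4 has coefficients 1,0,4,0,6,0,4,0,1,0 for degrees 0…9.
Multiplying by (1 + t + t^2 + t^3) gives running coefficients 1,1,5,5,10,10,10,10,5,5 for degrees 0…9.
Multiplying by (1 + t + t^2 + t^3 + t^4 + t^5) gives running coefficients 1,2,7,12,22,32,41,50,50,50 for degrees 0…9.
Finally multiplying by (1 + 2t)^4, the product of all factors after the first has coefficients 1,10,47,148,366,752,1321,2042,2810,3474 for degrees 0…9.
[t^9] = 1·3474 + 4·2810 + 6·2042 + 4·1321 + 1·752 = 33002.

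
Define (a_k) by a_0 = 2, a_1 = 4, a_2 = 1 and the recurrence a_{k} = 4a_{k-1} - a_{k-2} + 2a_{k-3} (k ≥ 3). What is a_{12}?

The ordinary generating function has denominator 1 - 4x + x^2 - 2x^3.
Iterating the recurrence: a_0,…,a_{12} = 2, 4, 1, 4, 23, 90, 345, 1336, 5179, 20070, 77773, 301380, 1167887.

1167887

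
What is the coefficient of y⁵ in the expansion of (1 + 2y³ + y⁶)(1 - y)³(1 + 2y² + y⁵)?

9

(1 + 2y³ + y⁶) has coefficients 1,0,0,2,0,0 for degrees 0…5.
(1 - y)³ has coefficients 1,-3,3,-1,0,0 for degrees 0…5.
Finally multiplying by (1 + 2y² + y⁵), the product of all factors after the first has coefficients 1,-3,5,-7,6,-1 for degrees 0…5.
[y⁵] = 1·(-1) + 2·5 = 9.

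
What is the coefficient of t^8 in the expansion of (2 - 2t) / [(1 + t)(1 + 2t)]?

Partial fractions give a closed form: a_n = (-4)·(-1)^n + (6)·(-2)^n.
At n = 8: a_8 = 1532.

1532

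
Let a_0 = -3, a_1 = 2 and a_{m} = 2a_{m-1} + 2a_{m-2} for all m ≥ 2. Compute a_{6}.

-24

The ordinary generating function has denominator 1 - 2z - 2z^2.
Iterating the recurrence: a_0,…,a_{6} = -3, 2, -2, 0, -4, -8, -24.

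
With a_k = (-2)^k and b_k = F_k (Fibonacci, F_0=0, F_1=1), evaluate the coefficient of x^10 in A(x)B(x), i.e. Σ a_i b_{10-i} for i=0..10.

-385

This is [x^10] in the product of the two ordinary generating functions.
Σ = 1·55 − 2·34 + 4·21 − 8·13 + 16·8 − 32·5 + 64·3 − 128·2 + 256·1 − 512·1 + 1024·0 = -385.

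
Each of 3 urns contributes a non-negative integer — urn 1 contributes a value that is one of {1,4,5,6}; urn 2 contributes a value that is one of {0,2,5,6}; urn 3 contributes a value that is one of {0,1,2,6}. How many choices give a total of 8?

6

The generating function for the choices is (t + t^4 + t^5 + t^6)·(1 + t^2 + t^5 + t^6)·(1 + t + t^2 + t^6); the count is [t^8].
(t + t^4 + t^5 + t^6) has coefficients 0,1,0,0,1,1,1 for degrees 0…6.
(1 + t^2 + t^5 + t^6) has coefficients 1,0,1,0,0,1,1,0,0 for degrees 0…8.
Finally multiplying by (1 + t + t^2 + t^6), the product of all factors after the first has coefficients 1,1,2,1,1,1,3,2,2 for degrees 0…8.
[t^8] = 1·2 + 1·1 + 1·1 + 1·2 = 6.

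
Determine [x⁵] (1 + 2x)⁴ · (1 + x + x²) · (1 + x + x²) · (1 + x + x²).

459

(1 + 2x)⁴ has coefficients 1,8,24,32,16 for degrees 0…4.
(1 + x + x²) has coefficients 1,1,1,0,0,0 for degrees 0…5.
Multiplying by (1 + x + x²) gives running coefficients 1,2,3,2,1,0 for degrees 0…5.
Finally multiplying by (1 + x + x²), the product of all factors after the first has coefficients 1,3,6,7,6,3 for degrees 0…5.
[x⁵] = 1·3 + 8·6 + 24·7 + 32·6 + 16·3 = 459.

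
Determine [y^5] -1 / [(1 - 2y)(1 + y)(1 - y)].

-42

Partial fractions give a closed form: a_n = (-4/3)·2^n + (-1/6)·(-1)^n + (1/2)·1^n.
At n = 5: a_5 = -42.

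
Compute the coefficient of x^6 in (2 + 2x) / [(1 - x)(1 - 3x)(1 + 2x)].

Partial fractions give a closed form: a_n = (-2/3)·1^n + (12/5)·3^n + (4/15)·(-2)^n.
At n = 6: a_6 = 1766.

1766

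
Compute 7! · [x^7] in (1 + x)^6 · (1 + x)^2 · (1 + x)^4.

3991680

The EGF product rule gives c_7 = Σ_{k_1+k_2+k_3=7} C(7; k_1,k_2,k_3) · ∏ g_i(k_i), where (1+x)^6 gives the falling factorial (6)_k; (1+x)^2 gives the falling factorial (2)_k; (1+x)^4 gives the falling factorial (4)_k.
g_1(k) for k = 0…7: 1, 6, 30, 120, 360, 720, 720, 0.
g_2(k) for k = 0…7: 1, 2, 2, 0, 0, 0, 0, 0.
g_3(k) for k = 0…7: 1, 4, 12, 24, 24, 0, 0, 0.
First combine the last two factors: h(k) = Σ_j C(k,j)·g_2(j)·g_3(k−j) for k = 0…7: 1, 6, 30, 120, 360, 720, 720, 0.
c_7 = Σ_k C(7,k)·g_1(k)·h(7−k) = 7·6·720 + 21·30·720 + 35·120·360 + 35·360·120 + 21·720·30 + 7·720·6 = 30240 + 453600 + 1512000 + 1512000 + 453600 + 30240 = 3991680.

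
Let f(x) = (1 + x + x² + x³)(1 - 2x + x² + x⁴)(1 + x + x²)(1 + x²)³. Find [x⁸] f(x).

11

(1 + x + x² + x³) has coefficients 1,1,1,1 for degrees 0…3.
(1 - 2x + x² + x⁴) has coefficients 1,-2,1,0,1,0,0,0,0 for degrees 0…8.
Multiplying by (1 + x + x²) gives running coefficients 1,-1,0,-1,2,1,1,0,0 for degrees 0…8.
Finally multiplying by (1 + x²)³, the product of all factors after the first has coefficients 1,-1,3,-4,5,-5,8,-1,9 for degrees 0…8.
[x⁸] = 1·9 + 1·(-1) + 1·8 + 1·(-5) = 11.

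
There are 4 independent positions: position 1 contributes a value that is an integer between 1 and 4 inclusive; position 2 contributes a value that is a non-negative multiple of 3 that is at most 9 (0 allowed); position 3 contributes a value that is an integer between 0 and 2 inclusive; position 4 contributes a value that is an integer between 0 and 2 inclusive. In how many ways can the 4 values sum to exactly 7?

12

The generating function for the choices is (x + x^2 + x^3 + x^4)·(1 + x^3 + x^6 + x^9)·(1 + x + x^2)·(1 + x + x^2); the count is [x^7].
(x + x^2 + x^3 + x^4) has coefficients 0,1,1,1,1 for degrees 0…4.
(1 + x^3 + x^6 + x^9) has coefficients 1,0,0,1,0,0,1,0 for degrees 0…7.
Multiplying by (1 + x + x^2) gives running coefficients 1,1,1,1,1,1,1,1 for degrees 0…7.
Finally multiplying by (1 + x + x^2), the product of all factors after the first has coefficients 1,2,3,3,3,3,3,3 for degrees 0…7.
[x^7] = 1·3 + 1·3 + 1·3 + 1·3 = 12.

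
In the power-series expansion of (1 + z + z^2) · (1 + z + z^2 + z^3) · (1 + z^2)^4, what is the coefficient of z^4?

(1 + z + z^2) has coefficients 1,1,1 for degrees 0…2.
(1 + z + z^2 + z^3) has coefficients 1,1,1,1,0 for degrees 0…4.
Finally multiplying by (1 + z^2)^4, the product of all factors after the first has coefficients 1,1,5,5,10 for degrees 0…4.
[z^4] = 1·10 + 1·5 + 1·5 = 20.

20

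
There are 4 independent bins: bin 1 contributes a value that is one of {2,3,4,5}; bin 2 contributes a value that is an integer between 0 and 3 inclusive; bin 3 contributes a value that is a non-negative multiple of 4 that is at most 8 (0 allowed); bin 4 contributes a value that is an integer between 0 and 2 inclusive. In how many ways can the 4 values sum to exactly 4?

6

The generating function for the choices is (x^2 + x^3 + x^4 + x^5)·(1 + x + x^2 + x^3)·(1 + x^4 + x^8)·(1 + x + x^2); the count is [x^4].
(x^2 + x^3 + x^4 + x^5) has coefficients 0,0,1,1,1 for degrees 0…4.
(1 + x + x^2 + x^3) has coefficients 1,1,1,1,0 for degrees 0…4.
Multiplying by (1 + x^4 + x^8) gives running coefficients 1,1,1,1,1 for degrees 0…4.
Finally multiplying by (1 + x + x^2), the product of all factors after the first has coefficients 1,2,3,3,3 for degrees 0…4.
[x^4] = 1·3 + 1·2 + 1·1 = 6.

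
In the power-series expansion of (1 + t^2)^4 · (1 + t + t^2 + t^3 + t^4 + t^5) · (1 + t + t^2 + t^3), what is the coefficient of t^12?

22

(1 + t^2)^4 has coefficients 1,0,4,0,6,0,4,0,1 for degrees 0…8.
(1 + t + t^2 + t^3 + t^4 + t^5) has coefficients 1,1,1,1,1,1,0,0,0,0,0,0,0 for degrees 0…12.
Finally multiplying by (1 + t + t^2 + t^3), the product of all factors after the first has coefficients 1,2,3,4,4,4,3,2,1,0,0,0,0 for degrees 0…12.
[t^12] = 1·0 + 4·0 + 6·1 + 4·3 + 1·4 = 22.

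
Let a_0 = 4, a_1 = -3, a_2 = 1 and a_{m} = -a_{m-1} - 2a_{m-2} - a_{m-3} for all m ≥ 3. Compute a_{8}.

-5

The ordinary generating function has denominator 1 + x + 2x^2 + x^3.
Iterating the recurrence: a_0,…,a_{8} = 4, -3, 1, 1, 0, -3, 2, 4, -5.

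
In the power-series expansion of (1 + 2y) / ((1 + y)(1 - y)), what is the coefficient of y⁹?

The denominator gives the recurrence a_n = a_(n−2) for n ≥ 2; the numerator fixes a_0 = 1, a_1 = 2.
Iterating: 1, 2, 1, 2, 1, 2, 1, 2, 1, 2, so a_9 = 2.

2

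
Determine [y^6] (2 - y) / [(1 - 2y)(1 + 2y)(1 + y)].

191

Partial fractions give a closed form: a_n = (1/2)·2^n + (5/2)·(-2)^n + (-1)·(-1)^n.
At n = 6: a_6 = 191.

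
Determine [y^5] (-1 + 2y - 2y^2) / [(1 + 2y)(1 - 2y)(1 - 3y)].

Partial fractions give a closed form: a_n = (-1/2)·(-2)^n + (1/2)·2^n + (-1)·3^n.
At n = 5: a_5 = -211.

-211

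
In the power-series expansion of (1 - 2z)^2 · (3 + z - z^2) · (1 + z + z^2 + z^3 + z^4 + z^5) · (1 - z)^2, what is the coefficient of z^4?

(1 - 2z)^2 has coefficients 1,-4,4 for degrees 0…2.
(3 + z - z^2) has coefficients 3,1,-1,0,0 for degrees 0…4.
Multiplying by (1 + z + z^2 + z^3 + z^4 + z^5) gives running coefficients 3,4,3,3,3 for degrees 0…4.
Finally multiplying by (1 - z)^2, the product of all factors after the first has coefficients 3,-2,-2,1,0 for degrees 0…4.
[z^4] = 1·0 − 4·1 + 4·(-2) = -12.

-12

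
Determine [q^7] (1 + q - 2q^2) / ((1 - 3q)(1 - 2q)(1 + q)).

5297

The denominator gives the recurrence a_n = 4a_(n−1) − a_(n−2) − 6a_(n−3) for n ≥ 3; the numerator fixes a_0 = 1, a_1 = 5, a_2 = 17.
Iterating: 1, 5, 17, 57, 181, 565, 1737, 5297, so a_7 = 5297.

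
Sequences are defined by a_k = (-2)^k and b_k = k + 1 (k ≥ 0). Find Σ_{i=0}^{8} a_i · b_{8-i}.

117

This is [x^8] in the product of the two ordinary generating functions.
Σ = 1·9 − 2·8 + 4·7 − 8·6 + 16·5 − 32·4 + 64·3 − 128·2 + 256·1 = 117.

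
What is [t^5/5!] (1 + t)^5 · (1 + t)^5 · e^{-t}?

11389

The EGF product rule gives c_5 = Σ_{k_1+k_2+k_3=5} C(5; k_1,k_2,k_3) · ∏ g_i(k_i), where (1+t)^5 gives the falling factorial (5)_k; (1+t)^5 gives the falling factorial (5)_k; e^{-t} gives (-1)^k.
g_1(k) for k = 0…5: 1, 5, 20, 60, 120, 120.
g_2(k) for k = 0…5: 1, 5, 20, 60, 120, 120.
g_3(k) for k = 0…5: 1, -1, 1, -1, 1, -1.
First combine the last two factors: h(k) = Σ_j C(k,j)·g_2(j)·g_3(k−j) for k = 0…5: 1, 4, 11, 14, -19, -56.
c_5 = Σ_k C(5,k)·g_1(k)·h(5−k) = 1·1·(-56) + 5·5·(-19) + 10·20·14 + 10·60·11 + 5·120·4 + 1·120·1 = −56 − 475 + 2800 + 6600 + 2400 + 120 = 11389.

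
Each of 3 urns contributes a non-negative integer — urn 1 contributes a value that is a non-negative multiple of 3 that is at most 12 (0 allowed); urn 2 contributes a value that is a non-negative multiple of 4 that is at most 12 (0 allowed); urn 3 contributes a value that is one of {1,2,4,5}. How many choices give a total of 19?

4

The generating function for the choices is (1 + q³ + q⁶ + q⁹ + q¹²)·(1 + q⁴ + q⁸ + q¹²)·(q + q² + q⁴ + q⁵); the count is [q¹⁹].
(1 + q³ + q⁶ + q⁹ + q¹²) has coefficients 1,0,0,1,0,0,1,0,0,1,0,0,1 for degrees 0…12.
(1 + q⁴ + q⁸ + q¹²) has coefficients 1,0,0,0,1,0,0,0,1,0,0,0,1,0,0,0,0,0,0,0 for degrees 0…19.
Finally multiplying by (q + q² + q⁴ + q⁵), the product of all factors after the first has coefficients 0,1,1,0,1,2,1,0,1,2,1,0,1,2,1,0,1,1,0,0 for degrees 0…19.
[q¹⁹] = 1·0 + 1·1 + 1·2 + 1·1 + 1·0 = 4.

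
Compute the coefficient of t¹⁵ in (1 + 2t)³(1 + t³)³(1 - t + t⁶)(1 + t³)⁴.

(1 + 2t)³ has coefficients 1,6,12,8 for degrees 0…3.
(1 + t³)³ has coefficients 1,0,0,3,0,0,3,0,0,1,0,0,0,0,0,0 for degrees 0…15.
Multiplying by (1 - t + t⁶) gives running coefficients 1,-1,0,3,-3,0,4,-3,0,4,-1,0,3,0,0,1 for degrees 0…15.
Finally multiplying by (1 + t³)⁴, the product of all factors after the first has coefficients 1,-1,0,7,-7,0,22,-21,0,42,-35,0,56,-35,0,56 for degrees 0…15.
[t¹⁵] = 1·56 + 6·0 + 12·(-35) + 8·56 = 84.

84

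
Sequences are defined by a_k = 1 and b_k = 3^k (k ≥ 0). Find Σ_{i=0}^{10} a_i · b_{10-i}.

88573

The convolution is the x^10 coefficient of A(x)B(x).
Σ = 1·59049 + 1·19683 + 1·6561 + 1·2187 + 1·729 + 1·243 + 1·81 + 1·27 + 1·9 + 1·3 + 1·1 = 88573.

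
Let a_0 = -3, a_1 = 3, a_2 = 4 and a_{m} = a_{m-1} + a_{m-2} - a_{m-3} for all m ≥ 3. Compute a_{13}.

45

The ordinary generating function has denominator 1 - z - z^2 + z^3.
Iterating the recurrence: a_0,…,a_{13} = -3, 3, 4, 10, 11, 17, 18, 24, 25, 31, 32, 38, 39, 45.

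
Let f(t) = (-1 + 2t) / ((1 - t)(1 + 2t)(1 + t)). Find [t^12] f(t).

-10921

Partial fractions give a closed form: a_n = (1/6)·1^n + (-8/3)·(-2)^n + (3/2)·(-1)^n.
At n = 12: a_12 = -10921.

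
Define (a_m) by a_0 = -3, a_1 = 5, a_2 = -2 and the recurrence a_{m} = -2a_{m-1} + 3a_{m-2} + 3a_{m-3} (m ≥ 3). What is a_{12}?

-40118

The ordinary generating function has denominator 1 + 2y - 3y^2 - 3y^3.
Iterating the recurrence: a_0,…,a_{12} = -3, 5, -2, 10, -11, 46, -95, 295, -737, 2074, -5474, 14959, -40118.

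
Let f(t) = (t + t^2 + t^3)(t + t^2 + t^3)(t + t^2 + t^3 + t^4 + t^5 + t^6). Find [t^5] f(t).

6

(t + t^2 + t^3) has coefficients 0,1,1,1 for degrees 0…3.
(t + t^2 + t^3) has coefficients 0,1,1,1,0,0 for degrees 0…5.
Finally multiplying by (t + t^2 + t^3 + t^4 + t^5 + t^6), the product of all factors after the first has coefficients 0,0,1,2,3,3 for degrees 0…5.
[t^5] = 1·3 + 1·2 + 1·1 = 6.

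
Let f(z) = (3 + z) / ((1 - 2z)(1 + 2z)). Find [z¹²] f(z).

Partial fractions give a closed form: a_n = (7/4)·2^n + (5/4)·(-2)^n.
At n = 12: a_12 = 12288.

12288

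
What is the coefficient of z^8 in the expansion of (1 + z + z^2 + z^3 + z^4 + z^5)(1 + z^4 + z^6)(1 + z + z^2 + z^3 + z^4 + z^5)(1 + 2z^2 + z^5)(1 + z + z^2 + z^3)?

102

(1 + z + z^2 + z^3 + z^4 + z^5) has coefficients 1,1,1,1,1,1 for degrees 0…5.
(1 + z^4 + z^6) has coefficients 1,0,0,0,1,0,1,0,0 for degrees 0…8.
Multiplying by (1 + z + z^2 + z^3 + z^4 + z^5) gives running coefficients 1,1,1,1,2,2,2,2,2 for degrees 0…8.
Multiplying by (1 + 2z^2 + z^5) gives running coefficients 1,1,3,3,4,5,7,7,7 for degrees 0…8.
Finally multiplying by (1 + z + z^2 + z^3), the product of all factors after the first has coefficients 1,2,5,8,11,15,19,23,26 for degrees 0…8.
[z^8] = 1·26 + 1·23 + 1·19 + 1·15 + 1·11 + 1·8 = 102.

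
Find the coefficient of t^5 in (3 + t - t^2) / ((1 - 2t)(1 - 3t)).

2141

The denominator gives the recurrence a_n = 5a_(n−1) − 6a_(n−2) for n ≥ 3; the numerator fixes a_0 = 3, a_1 = 16, a_2 = 61.
Iterating: 3, 16, 61, 209, 679, 2141, so a_5 = 2141.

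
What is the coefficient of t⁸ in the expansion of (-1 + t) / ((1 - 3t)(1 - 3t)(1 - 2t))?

The denominator gives the recurrence a_n = 8a_(n−1) − 21a_(n−2) + 18a_(n−3) for n ≥ 3; the numerator fixes a_0 = -1, a_1 = -7, a_2 = -35.
Iterating: -1, -7, -35, -151, -599, -2251, -8147, -28687, -98927, so a_8 = -98927.

-98927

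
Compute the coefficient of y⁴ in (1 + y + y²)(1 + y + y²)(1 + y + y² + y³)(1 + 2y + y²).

30

(1 + y + y²) has coefficients 1,1,1 for degrees 0…2.
(1 + y + y²) has coefficients 1,1,1,0,0 for degrees 0…4.
Multiplying by (1 + y + y² + y³) gives running coefficients 1,2,3,3,2 for degrees 0…4.
Finally multiplying by (1 + 2y + y²), the product of all factors after the first has coefficients 1,4,8,11,11 for degrees 0…4.
[y⁴] = 1·11 + 1·11 + 1·8 = 30.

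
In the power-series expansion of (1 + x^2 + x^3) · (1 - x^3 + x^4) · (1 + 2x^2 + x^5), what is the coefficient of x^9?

3

(1 + x^2 + x^3) has coefficients 1,0,1,1 for degrees 0…3.
(1 - x^3 + x^4) has coefficients 1,0,0,-1,1,0,0,0,0,0 for degrees 0…9.
Finally multiplying by (1 + 2x^2 + x^5), the product of all factors after the first has coefficients 1,0,2,-1,1,-1,2,0,-1,1 for degrees 0…9.
[x^9] = 1·1 + 1·0 + 1·2 = 3.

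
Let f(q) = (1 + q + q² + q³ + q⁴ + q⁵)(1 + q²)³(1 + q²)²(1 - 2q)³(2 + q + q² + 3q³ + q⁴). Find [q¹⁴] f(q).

-220

(1 + q + q² + q³ + q⁴ + q⁵) has coefficients 1,1,1,1,1,1 for degrees 0…5.
(1 + q²)³ has coefficients 1,0,3,0,3,0,1,0,0,0,0,0,0,0,0 for degrees 0…14.
Multiplying by (1 + q²)² gives running coefficients 1,0,5,0,10,0,10,0,5,0,1,0,0,0,0 for degrees 0…14.
Multiplying by (1 - 2q)³ gives running coefficients 1,-6,17,-38,70,-100,130,-140,125,-110,61,-46,12,-8,0 for degrees 0…14.
Finally multiplying by (2 + q + q² + 3q³ + q⁴), the product of all factors after the first has coefficients 2,-11,29,-62,102,-123,133,-78,10,55,-153,94,-166,23,-73 for degrees 0…14.
[q¹⁴] = 1·(-73) + 1·23 + 1·(-166) + 1·94 + 1·(-153) + 1·55 = -220.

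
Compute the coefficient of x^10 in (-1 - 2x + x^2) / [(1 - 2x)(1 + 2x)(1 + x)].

-342

Partial fractions give a closed form: a_n = (-7/12)·2^n + (1/4)·(-2)^n + (-2/3)·(-1)^n.
At n = 10: a_10 = -342.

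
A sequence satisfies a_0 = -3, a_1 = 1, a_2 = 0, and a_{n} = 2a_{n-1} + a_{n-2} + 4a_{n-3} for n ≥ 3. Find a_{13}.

The ordinary generating function has denominator 1 - 2t - t^2 - 4t^3.
Iterating the recurrence: a_0,…,a_{13} = -3, 1, 0, -11, -18, -47, -156, -431, -1206, -3467, -9864, -28019, -79770, -227015.

-227015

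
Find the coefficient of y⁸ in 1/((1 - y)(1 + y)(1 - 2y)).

Partial fractions give a closed form: a_n = (-1/2)·1^n + (1/6)·(-1)^n + (4/3)·2^n.
At n = 8: a_8 = 341.

341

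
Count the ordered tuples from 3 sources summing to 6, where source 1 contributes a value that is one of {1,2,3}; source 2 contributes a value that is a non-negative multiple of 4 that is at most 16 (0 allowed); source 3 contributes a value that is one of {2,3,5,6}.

2

The generating function for the choices is (q + q^2 + q^3)·(1 + q^4 + q^8 + q^12 + q^16)·(q^2 + q^3 + q^5 + q^6); the count is [q^6].
(q + q^2 + q^3) has coefficients 0,1,1,1 for degrees 0…3.
(1 + q^4 + q^8 + q^12 + q^16) has coefficients 1,0,0,0,1,0,0 for degrees 0…6.
Finally multiplying by (q^2 + q^3 + q^5 + q^6), the product of all factors after the first has coefficients 0,0,1,1,0,1,2 for degrees 0…6.
[q^6] = 1·1 + 1·0 + 1·1 = 2.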